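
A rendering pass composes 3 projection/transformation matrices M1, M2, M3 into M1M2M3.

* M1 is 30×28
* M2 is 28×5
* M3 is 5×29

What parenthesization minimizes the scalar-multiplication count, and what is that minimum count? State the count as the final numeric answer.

(M1(M2M3)): cost 28420.
((M1M2)M3): cost 8550.
Optimal: ((M1M2)M3) with cost 8550.

8550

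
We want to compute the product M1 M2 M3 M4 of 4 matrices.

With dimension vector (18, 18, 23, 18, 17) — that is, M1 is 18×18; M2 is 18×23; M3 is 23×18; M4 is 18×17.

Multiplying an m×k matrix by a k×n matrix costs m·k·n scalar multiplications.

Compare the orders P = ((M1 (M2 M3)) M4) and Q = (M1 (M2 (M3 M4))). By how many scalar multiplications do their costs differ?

Order P = ((M1 (M2 M3)) M4): (M2 M3): 18×23 by 23×18 → 18×18, cost 18·23·18 = 7452; (M1 (M2 M3)): 18×18 by 18×18 → 18×18, cost 18·18·18 = 5832; cumulative 13284; ((M1 (M2 M3)) M4): 18×18 by 18×17 → 18×17, cost 18·18·17 = 5508; cumulative 18792. Total 18792.
Order Q = (M1 (M2 (M3 M4))): (M3 M4): 23×18 by 18×17 → 23×17, cost 23·18·17 = 7038; (M2 (M3 M4)): 18×23 by 23×17 → 18×17, cost 18·23·17 = 7038; cumulative 14076; (M1 (M2 (M3 M4))): 18×18 by 18×17 → 18×17, cost 18·18·17 = 5508; cumulative 19584. Total 19584.
Difference: |18792 − 19584| = 792.

792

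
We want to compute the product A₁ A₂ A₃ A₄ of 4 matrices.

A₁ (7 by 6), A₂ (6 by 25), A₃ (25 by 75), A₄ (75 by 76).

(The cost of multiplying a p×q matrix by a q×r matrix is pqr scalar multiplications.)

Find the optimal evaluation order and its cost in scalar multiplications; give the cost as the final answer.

48642

Adjacent pairs: A₁A₂ = 7·6·25 = 1050; A₂A₃ = 6·25·75 = 11250; A₃A₄ = 25·75·76 = 142500.
Length 3: A₁..A₃: k=1: 0+11250+7·6·75=14400; k=2: 1050+0+7·25·75=14175 → min 14175 | A₂..A₄: k=2: 0+142500+6·25·76=153900; k=3: 11250+0+6·75·76=45450 → min 45450.
Length 4: A₁..A₄: k=1: 0+45450+7·6·76=48642; k=2: 1050+142500+7·25·76=156850; k=3: 14175+0+7·75·76=54075 → min 48642.
Optimal parenthesization: (A₁ ((A₂ A₃) A₄)) with cost 48642.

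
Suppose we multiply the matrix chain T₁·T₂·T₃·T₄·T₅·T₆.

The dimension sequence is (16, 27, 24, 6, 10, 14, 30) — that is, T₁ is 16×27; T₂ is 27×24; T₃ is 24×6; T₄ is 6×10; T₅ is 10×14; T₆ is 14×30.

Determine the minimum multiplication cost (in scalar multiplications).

12720

Adjacent pairs: T₁T₂ = 16·27·24 = 10368; T₂T₃ = 27·24·6 = 3888; T₃T₄ = 24·6·10 = 1440; T₄T₅ = 6·10·14 = 840; T₅T₆ = 10·14·30 = 4200.
Length 3: T₁..T₃: k=1: 0+3888+16·27·6=6480; k=2: 10368+0+16·24·6=12672 → min 6480 | T₂..T₄: k=2: 0+1440+27·24·10=7920; k=3: 3888+0+27·6·10=5508 → min 5508 | T₃..T₅: k=3: 0+840+24·6·14=2856; k=4: 1440+0+24·10·14=4800 → min 2856 | T₄..T₆: k=4: 0+4200+6·10·30=6000; k=5: 840+0+6·14·30=3360 → min 3360.
Length 4: T₁..T₄: k=1: 0+5508+16·27·10=9828; k=2: 10368+1440+16·24·10=15648; k=3: 6480+0+16·6·10=7440 → min 7440 | T₂..T₅: k=2: 0+2856+27·24·14=11928; k=3: 3888+840+27·6·14=6996; k=4: 5508+0+27·10·14=9288 → min 6996 | T₃..T₆: k=3: 0+3360+24·6·30=7680; k=4: 1440+4200+24·10·30=12840; k=5: 2856+0+24·14·30=12936 → min 7680.
Length 5: T₁..T₅: k=1: 0+6996+16·27·14=13044; k=2: 10368+2856+16·24·14=18600; k=3: 6480+840+16·6·14=8664; k=4: 7440+0+16·10·14=9680 → min 8664 | T₂..T₆: k=2: 0+7680+27·24·30=27120; k=3: 3888+3360+27·6·30=12108; k=4: 5508+4200+27·10·30=17808; k=5: 6996+0+27·14·30=18336 → min 12108.
Length 6: T₁..T₆: k=1: 0+12108+16·27·30=25068; k=2: 10368+7680+16·24·30=29568; k=3: 6480+3360+16·6·30=12720; k=4: 7440+4200+16·10·30=16440; k=5: 8664+0+16·14·30=15384 → min 12720.
Optimal order: ((T₁·(T₂·T₃))·((T₄·T₅)·T₆)) with cost 12720.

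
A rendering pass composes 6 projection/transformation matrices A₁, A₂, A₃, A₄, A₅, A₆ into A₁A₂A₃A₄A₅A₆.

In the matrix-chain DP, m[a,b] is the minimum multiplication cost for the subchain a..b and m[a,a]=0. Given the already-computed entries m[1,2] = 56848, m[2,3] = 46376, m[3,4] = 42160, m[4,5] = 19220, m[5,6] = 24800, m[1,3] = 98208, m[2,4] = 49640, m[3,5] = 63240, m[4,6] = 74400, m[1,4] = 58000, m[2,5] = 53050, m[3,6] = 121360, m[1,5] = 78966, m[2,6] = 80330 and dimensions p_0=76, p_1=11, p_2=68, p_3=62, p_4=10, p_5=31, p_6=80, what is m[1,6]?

143600

m[1,6] = min over k∈[1,5] of m[1,k]+m[k+1,6]+p_{0}·p_k·p_{6}.
k=1: 0 + 80330 + 76·11·80 = 147210; k=2: 56848 + 121360 + 76·68·80 = 591648; k=3: 98208 + 74400 + 76·62·80 = 549568; k=4: 58000 + 24800 + 76·10·80 = 143600; k=5: 78966 + 0 + 76·31·80 = 267446.
Minimum: 143600 at k=4.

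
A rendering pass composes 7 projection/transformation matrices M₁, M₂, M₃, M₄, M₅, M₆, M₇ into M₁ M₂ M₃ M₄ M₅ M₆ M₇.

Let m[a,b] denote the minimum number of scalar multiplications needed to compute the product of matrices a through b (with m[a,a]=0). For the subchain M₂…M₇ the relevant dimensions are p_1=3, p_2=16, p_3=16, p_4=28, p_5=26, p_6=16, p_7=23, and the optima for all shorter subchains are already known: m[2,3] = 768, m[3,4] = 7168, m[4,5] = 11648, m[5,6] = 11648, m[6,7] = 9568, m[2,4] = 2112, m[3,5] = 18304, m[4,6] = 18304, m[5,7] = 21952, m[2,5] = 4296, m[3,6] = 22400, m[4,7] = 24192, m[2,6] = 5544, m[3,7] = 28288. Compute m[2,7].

m[2,7] = min over k∈[2,6] of m[2,k]+m[k+1,7]+p_{1}·p_k·p_{7}.
k=2: 0 + 28288 + 3·16·23 = 29392; k=3: 768 + 24192 + 3·16·23 = 26064; k=4: 2112 + 21952 + 3·28·23 = 25996; k=5: 4296 + 9568 + 3·26·23 = 15658; k=6: 5544 + 0 + 3·16·23 = 6648.
Minimum: 6648 at k=6.

6648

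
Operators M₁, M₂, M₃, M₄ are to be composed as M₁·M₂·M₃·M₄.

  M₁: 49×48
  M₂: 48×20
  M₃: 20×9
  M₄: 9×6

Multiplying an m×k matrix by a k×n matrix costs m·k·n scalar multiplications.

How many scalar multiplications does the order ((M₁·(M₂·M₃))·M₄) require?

(M₂·M₃): 48×20 by 20×9 → 48×9, cost 48·20·9 = 8640
(M₁·(M₂·M₃)): 49×48 by 48×9 → 49×9, cost 49·48·9 = 21168; cumulative 29808
((M₁·(M₂·M₃))·M₄): 49×9 by 9×6 → 49×6, cost 49·9·6 = 2646; cumulative 32454
Total: 32454 scalar multiplications.

32454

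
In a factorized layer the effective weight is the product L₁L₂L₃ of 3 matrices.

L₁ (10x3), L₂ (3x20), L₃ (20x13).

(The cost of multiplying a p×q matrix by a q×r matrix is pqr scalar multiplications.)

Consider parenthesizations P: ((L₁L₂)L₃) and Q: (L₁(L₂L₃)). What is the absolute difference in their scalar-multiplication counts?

Order P = ((L₁L₂)L₃): (L₁L₂): 10×3 by 3×20 → 10×20, cost 10·3·20 = 600; ((L₁L₂)L₃): 10×20 by 20×13 → 10×13, cost 10·20·13 = 2600; cumulative 3200. Total 3200.
Order Q = (L₁(L₂L₃)): (L₂L₃): 3×20 by 20×13 → 3×13, cost 3·20·13 = 780; (L₁(L₂L₃)): 10×3 by 3×13 → 10×13, cost 10·3·13 = 390; cumulative 1170. Total 1170.
Difference: |3200 − 1170| = 2030.

2030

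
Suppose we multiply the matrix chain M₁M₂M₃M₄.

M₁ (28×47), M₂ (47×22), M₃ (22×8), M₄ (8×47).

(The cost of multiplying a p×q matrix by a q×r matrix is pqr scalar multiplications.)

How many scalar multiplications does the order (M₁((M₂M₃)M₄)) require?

87796

(M₂M₃): 47×22 by 22×8 → 47×8, cost 47·22·8 = 8272
((M₂M₃)M₄): 47×8 by 8×47 → 47×47, cost 47·8·47 = 17672; cumulative 25944
(M₁((M₂M₃)M₄)): 28×47 by 47×47 → 28×47, cost 28·47·47 = 61852; cumulative 87796
Total: 87796 scalar multiplications.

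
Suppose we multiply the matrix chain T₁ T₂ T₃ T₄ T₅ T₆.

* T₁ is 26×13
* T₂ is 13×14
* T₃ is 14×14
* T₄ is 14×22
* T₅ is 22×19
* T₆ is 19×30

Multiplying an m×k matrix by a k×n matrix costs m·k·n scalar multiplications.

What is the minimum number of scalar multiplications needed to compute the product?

29408

Adjacent pairs: T₁T₂ = 26·13·14 = 4732; T₂T₃ = 13·14·14 = 2548; T₃T₄ = 14·14·22 = 4312; T₄T₅ = 14·22·19 = 5852; T₅T₆ = 22·19·30 = 12540.
Length 3: T₁..T₃: k=1: 0+2548+26·13·14=7280; k=2: 4732+0+26·14·14=9828 → min 7280 | T₂..T₄: k=2: 0+4312+13·14·22=8316; k=3: 2548+0+13·14·22=6552 → min 6552 | T₃..T₅: k=3: 0+5852+14·14·19=9576; k=4: 4312+0+14·22·19=10164 → min 9576 | T₄..T₆: k=4: 0+12540+14·22·30=21780; k=5: 5852+0+14·19·30=13832 → min 13832.
Length 4: T₁..T₄: k=1: 0+6552+26·13·22=13988; k=2: 4732+4312+26·14·22=17052; k=3: 7280+0+26·14·22=15288 → min 13988 | T₂..T₅: k=2: 0+9576+13·14·19=13034; k=3: 2548+5852+13·14·19=11858; k=4: 6552+0+13·22·19=11986 → min 11858 | T₃..T₆: k=3: 0+13832+14·14·30=19712; k=4: 4312+12540+14·22·30=26092; k=5: 9576+0+14·19·30=17556 → min 17556.
Length 5: T₁..T₅: k=1: 0+11858+26·13·19=18280; k=2: 4732+9576+26·14·19=21224; k=3: 7280+5852+26·14·19=20048; k=4: 13988+0+26·22·19=24856 → min 18280 | T₂..T₆: k=2: 0+17556+13·14·30=23016; k=3: 2548+13832+13·14·30=21840; k=4: 6552+12540+13·22·30=27672; k=5: 11858+0+13·19·30=19268 → min 19268.
Length 6: T₁..T₆: k=1: 0+19268+26·13·30=29408; k=2: 4732+17556+26·14·30=33208; k=3: 7280+13832+26·14·30=32032; k=4: 13988+12540+26·22·30=43688; k=5: 18280+0+26·19·30=33100 → min 29408.
Optimal order: (T₁ (((T₂ T₃) (T₄ T₅)) T₆)) with cost 29408.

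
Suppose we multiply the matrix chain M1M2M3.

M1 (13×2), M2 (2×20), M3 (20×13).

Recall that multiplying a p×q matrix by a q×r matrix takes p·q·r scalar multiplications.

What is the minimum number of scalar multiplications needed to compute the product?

Order (M1(M2M3)): (M2M3): 2×20 by 20×13 → 2×13, cost 2·20·13 = 520; (M1(M2M3)): 13×2 by 2×13 → 13×13, cost 13·2·13 = 338; cumulative 858. Total 858.
Order ((M1M2)M3): (M1M2): 13×2 by 2×20 → 13×20, cost 13·2·20 = 520; ((M1M2)M3): 13×20 by 20×13 → 13×13, cost 13·20·13 = 3380; cumulative 3900. Total 3900.
Minimum: 858.

858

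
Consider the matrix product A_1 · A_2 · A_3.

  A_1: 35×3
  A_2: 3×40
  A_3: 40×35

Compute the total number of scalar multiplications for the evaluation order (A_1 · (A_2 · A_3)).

7875

(A_2 · A_3): 3×40 by 40×35 → 3×35, cost 3·40·35 = 4200
(A_1 · (A_2 · A_3)): 35×3 by 3×35 → 35×35, cost 35·3·35 = 3675; cumulative 7875
Total: 7875 scalar multiplications.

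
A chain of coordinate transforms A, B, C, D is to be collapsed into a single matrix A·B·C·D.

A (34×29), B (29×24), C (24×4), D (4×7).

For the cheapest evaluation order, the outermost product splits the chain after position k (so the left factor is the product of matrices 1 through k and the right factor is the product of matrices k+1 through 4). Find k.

Adjacent pairs: AB = 34·29·24 = 23664; BC = 29·24·4 = 2784; CD = 24·4·7 = 672.
Length 3: A..C: k=1: 0+2784+34·29·4=6728; k=2: 23664+0+34·24·4=26928 → min 6728 | B..D: k=2: 0+672+29·24·7=5544; k=3: 2784+0+29·4·7=3596 → min 3596.
Top-level splits: k=1: (A..A)·(B..D) → 0+3596+34·29·7 = 10498; k=2: (A..B)·(C..D) → 23664+672+34·24·7 = 30048; k=3: (A..C)·(D..D) → 6728+0+34·4·7 = 7680.
Best split is after C, i.e. k = 3.

3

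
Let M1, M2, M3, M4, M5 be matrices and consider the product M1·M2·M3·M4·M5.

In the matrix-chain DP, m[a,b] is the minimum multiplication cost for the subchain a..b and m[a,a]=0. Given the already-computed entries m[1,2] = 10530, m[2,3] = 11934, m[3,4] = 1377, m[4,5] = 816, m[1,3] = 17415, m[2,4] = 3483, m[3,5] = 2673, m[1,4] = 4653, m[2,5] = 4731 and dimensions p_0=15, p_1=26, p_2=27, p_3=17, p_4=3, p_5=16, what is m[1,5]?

5373

m[1,5] = min over k∈[1,4] of m[1,k]+m[k+1,5]+p_{0}·p_k·p_{5}.
k=1: 0 + 4731 + 15·26·16 = 10971; k=2: 10530 + 2673 + 15·27·16 = 19683; k=3: 17415 + 816 + 15·17·16 = 22311; k=4: 4653 + 0 + 15·3·16 = 5373.
Minimum: 5373 at k=4.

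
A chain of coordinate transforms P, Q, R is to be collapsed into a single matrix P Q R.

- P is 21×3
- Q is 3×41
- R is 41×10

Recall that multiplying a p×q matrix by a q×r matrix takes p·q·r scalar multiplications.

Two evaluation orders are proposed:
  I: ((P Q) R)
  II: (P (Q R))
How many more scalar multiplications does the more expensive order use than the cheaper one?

9333

Order I = ((P Q) R): (P Q): 21×3 by 3×41 → 21×41, cost 21·3·41 = 2583; ((P Q) R): 21×41 by 41×10 → 21×10, cost 21·41·10 = 8610; cumulative 11193. Total 11193.
Order II = (P (Q R)): (Q R): 3×41 by 41×10 → 3×10, cost 3·41·10 = 1230; (P (Q R)): 21×3 by 3×10 → 21×10, cost 21·3·10 = 630; cumulative 1860. Total 1860.
Difference: |11193 − 1860| = 9333.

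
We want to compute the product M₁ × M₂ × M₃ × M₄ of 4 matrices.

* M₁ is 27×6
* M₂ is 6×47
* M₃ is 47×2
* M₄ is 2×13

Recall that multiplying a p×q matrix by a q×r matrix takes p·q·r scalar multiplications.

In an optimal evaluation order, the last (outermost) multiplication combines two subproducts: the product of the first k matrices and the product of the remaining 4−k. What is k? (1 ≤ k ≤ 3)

3

Adjacent pairs: M₁M₂ = 27·6·47 = 7614; M₂M₃ = 6·47·2 = 564; M₃M₄ = 47·2·13 = 1222.
Length 3: M₁..M₃: k=1: 0+564+27·6·2=888; k=2: 7614+0+27·47·2=10152 → min 888 | M₂..M₄: k=2: 0+1222+6·47·13=4888; k=3: 564+0+6·2·13=720 → min 720.
Top-level splits: k=1: (M₁..M₁)·(M₂..M₄) → 0+720+27·6·13 = 2826; k=2: (M₁..M₂)·(M₃..M₄) → 7614+1222+27·47·13 = 25333; k=3: (M₁..M₃)·(M₄..M₄) → 888+0+27·2·13 = 1590.
Best split is after M₃, i.e. k = 3.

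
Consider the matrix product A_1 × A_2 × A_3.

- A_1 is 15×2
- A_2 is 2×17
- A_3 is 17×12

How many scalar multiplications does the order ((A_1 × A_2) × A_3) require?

3570

(A_1 × A_2): 15×2 by 2×17 → 15×17, cost 15·2·17 = 510
((A_1 × A_2) × A_3): 15×17 by 17×12 → 15×12, cost 15·17·12 = 3060; cumulative 3570
Total: 3570 scalar multiplications.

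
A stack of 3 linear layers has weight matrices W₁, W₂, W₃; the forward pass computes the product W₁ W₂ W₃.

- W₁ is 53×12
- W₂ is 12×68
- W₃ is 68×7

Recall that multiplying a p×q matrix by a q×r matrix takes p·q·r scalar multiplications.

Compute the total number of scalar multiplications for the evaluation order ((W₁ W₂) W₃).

(W₁ W₂): 53×12 by 12×68 → 53×68, cost 53·12·68 = 43248
((W₁ W₂) W₃): 53×68 by 68×7 → 53×7, cost 53·68·7 = 25228; cumulative 68476
Total: 68476 scalar multiplications.

68476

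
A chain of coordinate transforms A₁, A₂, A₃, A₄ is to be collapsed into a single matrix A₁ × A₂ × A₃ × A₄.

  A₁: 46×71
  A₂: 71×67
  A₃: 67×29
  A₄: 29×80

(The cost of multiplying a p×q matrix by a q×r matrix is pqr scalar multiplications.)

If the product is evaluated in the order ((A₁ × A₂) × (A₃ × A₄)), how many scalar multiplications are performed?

620822

(A₁ × A₂): 46×71 by 71×67 → 46×67, cost 46·71·67 = 218822
(A₃ × A₄): 67×29 by 29×80 → 67×80, cost 67·29·80 = 155440
((A₁ × A₂) × (A₃ × A₄)): 46×67 by 67×80 → 46×80, cost 46·67·80 = 246560; cumulative 620822
Total: 620822 scalar multiplications.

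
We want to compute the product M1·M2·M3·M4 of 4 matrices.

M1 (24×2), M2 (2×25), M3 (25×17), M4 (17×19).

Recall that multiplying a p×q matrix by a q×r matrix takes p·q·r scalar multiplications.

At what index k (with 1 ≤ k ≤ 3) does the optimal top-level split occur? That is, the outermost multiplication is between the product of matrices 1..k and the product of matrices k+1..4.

1

Adjacent pairs: M1M2 = 24·2·25 = 1200; M2M3 = 2·25·17 = 850; M3M4 = 25·17·19 = 8075.
Length 3: M1..M3: k=1: 0+850+24·2·17=1666; k=2: 1200+0+24·25·17=11400 → min 1666 | M2..M4: k=2: 0+8075+2·25·19=9025; k=3: 850+0+2·17·19=1496 → min 1496.
Top-level splits: k=1: (M1..M1)·(M2..M4) → 0+1496+24·2·19 = 2408; k=2: (M1..M2)·(M3..M4) → 1200+8075+24·25·19 = 20675; k=3: (M1..M3)·(M4..M4) → 1666+0+24·17·19 = 9418.
Best split is after M1, i.e. k = 1.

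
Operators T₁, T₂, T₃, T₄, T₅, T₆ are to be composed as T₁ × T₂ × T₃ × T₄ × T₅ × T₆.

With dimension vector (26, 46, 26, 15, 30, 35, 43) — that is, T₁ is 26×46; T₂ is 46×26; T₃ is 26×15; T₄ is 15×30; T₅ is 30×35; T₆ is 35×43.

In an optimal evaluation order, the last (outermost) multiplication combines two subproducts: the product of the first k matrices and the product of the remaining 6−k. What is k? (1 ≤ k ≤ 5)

3

Adjacent pairs: T₁T₂ = 26·46·26 = 31096; T₂T₃ = 46·26·15 = 17940; T₃T₄ = 26·15·30 = 11700; T₄T₅ = 15·30·35 = 15750; T₅T₆ = 30·35·43 = 45150.
Length 3: T₁..T₃: k=1: 0+17940+26·46·15=35880; k=2: 31096+0+26·26·15=41236 → min 35880 | T₂..T₄: k=2: 0+11700+46·26·30=47580; k=3: 17940+0+46·15·30=38640 → min 38640 | T₃..T₅: k=3: 0+15750+26·15·35=29400; k=4: 11700+0+26·30·35=39000 → min 29400 | T₄..T₆: k=4: 0+45150+15·30·43=64500; k=5: 15750+0+15·35·43=38325 → min 38325.
Length 4: T₁..T₄: k=1: 0+38640+26·46·30=74520; k=2: 31096+11700+26·26·30=63076; k=3: 35880+0+26·15·30=47580 → min 47580 | T₂..T₅: k=2: 0+29400+46·26·35=71260; k=3: 17940+15750+46·15·35=57840; k=4: 38640+0+46·30·35=86940 → min 57840 | T₃..T₆: k=3: 0+38325+26·15·43=55095; k=4: 11700+45150+26·30·43=90390; k=5: 29400+0+26·35·43=68530 → min 55095.
Length 5: T₁..T₅: k=1: 0+57840+26·46·35=99700; k=2: 31096+29400+26·26·35=84156; k=3: 35880+15750+26·15·35=65280; k=4: 47580+0+26·30·35=74880 → min 65280 | T₂..T₆: k=2: 0+55095+46·26·43=106523; k=3: 17940+38325+46·15·43=85935; k=4: 38640+45150+46·30·43=143130; k=5: 57840+0+46·35·43=127070 → min 85935.
Top-level splits: k=1: (T₁..T₁)·(T₂..T₆) → 0+85935+26·46·43 = 137363; k=2: (T₁..T₂)·(T₃..T₆) → 31096+55095+26·26·43 = 115259; k=3: (T₁..T₃)·(T₄..T₆) → 35880+38325+26·15·43 = 90975; k=4: (T₁..T₄)·(T₅..T₆) → 47580+45150+26·30·43 = 126270; k=5: (T₁..T₅)·(T₆..T₆) → 65280+0+26·35·43 = 104410.
Best split is after T₃, i.e. k = 3.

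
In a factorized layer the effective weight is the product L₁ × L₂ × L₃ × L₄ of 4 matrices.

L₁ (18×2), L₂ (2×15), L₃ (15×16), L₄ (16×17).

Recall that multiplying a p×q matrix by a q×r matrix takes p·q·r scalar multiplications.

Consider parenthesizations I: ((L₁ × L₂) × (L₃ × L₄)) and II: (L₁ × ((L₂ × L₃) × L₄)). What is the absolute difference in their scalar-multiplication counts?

7574

Order I = ((L₁ × L₂) × (L₃ × L₄)): (L₁ × L₂): 18×2 by 2×15 → 18×15, cost 18·2·15 = 540; (L₃ × L₄): 15×16 by 16×17 → 15×17, cost 15·16·17 = 4080; ((L₁ × L₂) × (L₃ × L₄)): 18×15 by 15×17 → 18×17, cost 18·15·17 = 4590; cumulative 9210. Total 9210.
Order II = (L₁ × ((L₂ × L₃) × L₄)): (L₂ × L₃): 2×15 by 15×16 → 2×16, cost 2·15·16 = 480; ((L₂ × L₃) × L₄): 2×16 by 16×17 → 2×17, cost 2·16·17 = 544; cumulative 1024; (L₁ × ((L₂ × L₃) × L₄)): 18×2 by 2×17 → 18×17, cost 18·2·17 = 612; cumulative 1636. Total 1636.
Difference: |9210 − 1636| = 7574.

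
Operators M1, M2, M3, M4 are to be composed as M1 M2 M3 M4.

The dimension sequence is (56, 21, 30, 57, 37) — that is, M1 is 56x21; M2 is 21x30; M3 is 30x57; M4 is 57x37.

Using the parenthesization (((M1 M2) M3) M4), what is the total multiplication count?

(M1 M2): 56×21 by 21×30 → 56×30, cost 56·21·30 = 35280
((M1 M2) M3): 56×30 by 30×57 → 56×57, cost 56·30·57 = 95760; cumulative 131040
(((M1 M2) M3) M4): 56×57 by 57×37 → 56×37, cost 56·57·37 = 118104; cumulative 249144
Total: 249144 scalar multiplications.

249144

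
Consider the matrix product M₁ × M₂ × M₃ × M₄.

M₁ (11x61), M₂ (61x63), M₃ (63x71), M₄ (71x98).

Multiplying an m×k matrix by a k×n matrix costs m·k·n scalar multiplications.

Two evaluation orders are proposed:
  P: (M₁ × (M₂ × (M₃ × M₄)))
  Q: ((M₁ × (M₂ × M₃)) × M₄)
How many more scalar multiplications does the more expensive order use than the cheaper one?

483694

Order P = (M₁ × (M₂ × (M₃ × M₄))): (M₃ × M₄): 63×71 by 71×98 → 63×98, cost 63·71·98 = 438354; (M₂ × (M₃ × M₄)): 61×63 by 63×98 → 61×98, cost 61·63·98 = 376614; cumulative 814968; (M₁ × (M₂ × (M₃ × M₄))): 11×61 by 61×98 → 11×98, cost 11·61·98 = 65758; cumulative 880726. Total 880726.
Order Q = ((M₁ × (M₂ × M₃)) × M₄): (M₂ × M₃): 61×63 by 63×71 → 61×71, cost 61·63·71 = 272853; (M₁ × (M₂ × M₃)): 11×61 by 61×71 → 11×71, cost 11·61·71 = 47641; cumulative 320494; ((M₁ × (M₂ × M₃)) × M₄): 11×71 by 71×98 → 11×98, cost 11·71·98 = 76538; cumulative 397032. Total 397032.
Difference: |880726 − 397032| = 483694.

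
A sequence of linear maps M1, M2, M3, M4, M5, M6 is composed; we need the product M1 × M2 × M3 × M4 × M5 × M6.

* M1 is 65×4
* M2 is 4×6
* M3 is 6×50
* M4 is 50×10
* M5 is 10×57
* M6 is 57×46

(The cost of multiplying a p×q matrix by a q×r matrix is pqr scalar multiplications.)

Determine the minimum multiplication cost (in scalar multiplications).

Adjacent pairs: M1M2 = 65·4·6 = 1560; M2M3 = 4·6·50 = 1200; M3M4 = 6·50·10 = 3000; M4M5 = 50·10·57 = 28500; M5M6 = 10·57·46 = 26220.
Length 3: M1..M3: k=1: 0+1200+65·4·50=14200; k=2: 1560+0+65·6·50=21060 → min 14200 | M2..M4: k=2: 0+3000+4·6·10=3240; k=3: 1200+0+4·50·10=3200 → min 3200 | M3..M5: k=3: 0+28500+6·50·57=45600; k=4: 3000+0+6·10·57=6420 → min 6420 | M4..M6: k=4: 0+26220+50·10·46=49220; k=5: 28500+0+50·57·46=159600 → min 49220.
Length 4: M1..M4: k=1: 0+3200+65·4·10=5800; k=2: 1560+3000+65·6·10=8460; k=3: 14200+0+65·50·10=46700 → min 5800 | M2..M5: k=2: 0+6420+4·6·57=7788; k=3: 1200+28500+4·50·57=41100; k=4: 3200+0+4·10·57=5480 → min 5480 | M3..M6: k=3: 0+49220+6·50·46=63020; k=4: 3000+26220+6·10·46=31980; k=5: 6420+0+6·57·46=22152 → min 22152.
Length 5: M1..M5: k=1: 0+5480+65·4·57=20300; k=2: 1560+6420+65·6·57=30210; k=3: 14200+28500+65·50·57=227950; k=4: 5800+0+65·10·57=42850 → min 20300 | M2..M6: k=2: 0+22152+4·6·46=23256; k=3: 1200+49220+4·50·46=59620; k=4: 3200+26220+4·10·46=31260; k=5: 5480+0+4·57·46=15968 → min 15968.
Length 6: M1..M6: k=1: 0+15968+65·4·46=27928; k=2: 1560+22152+65·6·46=41652; k=3: 14200+49220+65·50·46=212920; k=4: 5800+26220+65·10·46=61920; k=5: 20300+0+65·57·46=190730 → min 27928.
Optimal order: (M1 × ((((M2 × M3) × M4) × M5) × M6)) with cost 27928.

27928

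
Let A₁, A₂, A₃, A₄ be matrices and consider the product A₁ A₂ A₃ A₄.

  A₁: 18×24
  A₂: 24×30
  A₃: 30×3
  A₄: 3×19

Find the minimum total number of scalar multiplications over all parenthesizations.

4482

Adjacent pairs: A₁A₂ = 18·24·30 = 12960; A₂A₃ = 24·30·3 = 2160; A₃A₄ = 30·3·19 = 1710.
Length 3: A₁..A₃: k=1: 0+2160+18·24·3=3456; k=2: 12960+0+18·30·3=14580 → min 3456 | A₂..A₄: k=2: 0+1710+24·30·19=15390; k=3: 2160+0+24·3·19=3528 → min 3528.
Length 4: A₁..A₄: k=1: 0+3528+18·24·19=11736; k=2: 12960+1710+18·30·19=24930; k=3: 3456+0+18·3·19=4482 → min 4482.
Optimal order: ((A₁ (A₂ A₃)) A₄) with cost 4482.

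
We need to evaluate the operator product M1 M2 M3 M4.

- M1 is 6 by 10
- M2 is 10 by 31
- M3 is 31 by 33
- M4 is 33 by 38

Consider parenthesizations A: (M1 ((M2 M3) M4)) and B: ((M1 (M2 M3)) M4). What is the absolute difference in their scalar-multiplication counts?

5316

Order A = (M1 ((M2 M3) M4)): (M2 M3): 10×31 by 31×33 → 10×33, cost 10·31·33 = 10230; ((M2 M3) M4): 10×33 by 33×38 → 10×38, cost 10·33·38 = 12540; cumulative 22770; (M1 ((M2 M3) M4)): 6×10 by 10×38 → 6×38, cost 6·10·38 = 2280; cumulative 25050. Total 25050.
Order B = ((M1 (M2 M3)) M4): (M2 M3): 10×31 by 31×33 → 10×33, cost 10·31·33 = 10230; (M1 (M2 M3)): 6×10 by 10×33 → 6×33, cost 6·10·33 = 1980; cumulative 12210; ((M1 (M2 M3)) M4): 6×33 by 33×38 → 6×38, cost 6·33·38 = 7524; cumulative 19734. Total 19734.
Difference: |25050 − 19734| = 5316.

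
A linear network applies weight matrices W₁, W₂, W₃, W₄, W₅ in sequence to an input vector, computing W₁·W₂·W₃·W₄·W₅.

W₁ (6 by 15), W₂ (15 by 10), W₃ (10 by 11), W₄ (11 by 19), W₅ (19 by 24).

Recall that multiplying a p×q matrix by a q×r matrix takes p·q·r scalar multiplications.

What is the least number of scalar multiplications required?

Adjacent pairs: W₁W₂ = 6·15·10 = 900; W₂W₃ = 15·10·11 = 1650; W₃W₄ = 10·11·19 = 2090; W₄W₅ = 11·19·24 = 5016.
Length 3: W₁..W₃: k=1: 0+1650+6·15·11=2640; k=2: 900+0+6·10·11=1560 → min 1560 | W₂..W₄: k=2: 0+2090+15·10·19=4940; k=3: 1650+0+15·11·19=4785 → min 4785 | W₃..W₅: k=3: 0+5016+10·11·24=7656; k=4: 2090+0+10·19·24=6650 → min 6650.
Length 4: W₁..W₄: k=1: 0+4785+6·15·19=6495; k=2: 900+2090+6·10·19=4130; k=3: 1560+0+6·11·19=2814 → min 2814 | W₂..W₅: k=2: 0+6650+15·10·24=10250; k=3: 1650+5016+15·11·24=10626; k=4: 4785+0+15·19·24=11625 → min 10250.
Length 5: W₁..W₅: k=1: 0+10250+6·15·24=12410; k=2: 900+6650+6·10·24=8990; k=3: 1560+5016+6·11·24=8160; k=4: 2814+0+6·19·24=5550 → min 5550.
Optimal order: ((((W₁·W₂)·W₃)·W₄)·W₅) with cost 5550.

5550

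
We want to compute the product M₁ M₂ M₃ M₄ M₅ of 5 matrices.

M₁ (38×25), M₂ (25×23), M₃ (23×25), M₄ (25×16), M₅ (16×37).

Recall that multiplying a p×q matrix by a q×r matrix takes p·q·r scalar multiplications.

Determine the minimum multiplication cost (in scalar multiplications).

56096

Adjacent pairs: M₁M₂ = 38·25·23 = 21850; M₂M₃ = 25·23·25 = 14375; M₃M₄ = 23·25·16 = 9200; M₄M₅ = 25·16·37 = 14800.
Length 3: M₁..M₃: k=1: 0+14375+38·25·25=38125; k=2: 21850+0+38·23·25=43700 → min 38125 | M₂..M₄: k=2: 0+9200+25·23·16=18400; k=3: 14375+0+25·25·16=24375 → min 18400 | M₃..M₅: k=3: 0+14800+23·25·37=36075; k=4: 9200+0+23·16·37=22816 → min 22816.
Length 4: M₁..M₄: k=1: 0+18400+38·25·16=33600; k=2: 21850+9200+38·23·16=45034; k=3: 38125+0+38·25·16=53325 → min 33600 | M₂..M₅: k=2: 0+22816+25·23·37=44091; k=3: 14375+14800+25·25·37=52300; k=4: 18400+0+25·16·37=33200 → min 33200.
Length 5: M₁..M₅: k=1: 0+33200+38·25·37=68350; k=2: 21850+22816+38·23·37=77004; k=3: 38125+14800+38·25·37=88075; k=4: 33600+0+38·16·37=56096 → min 56096.
Optimal order: ((M₁ (M₂ (M₃ M₄))) M₅) with cost 56096.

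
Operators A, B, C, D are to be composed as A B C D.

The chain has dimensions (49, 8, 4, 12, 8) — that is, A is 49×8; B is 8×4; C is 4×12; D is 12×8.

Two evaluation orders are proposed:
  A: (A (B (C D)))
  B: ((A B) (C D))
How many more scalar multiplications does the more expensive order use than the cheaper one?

256

Order A = (A (B (C D))): (C D): 4×12 by 12×8 → 4×8, cost 4·12·8 = 384; (B (C D)): 8×4 by 4×8 → 8×8, cost 8·4·8 = 256; cumulative 640; (A (B (C D))): 49×8 by 8×8 → 49×8, cost 49·8·8 = 3136; cumulative 3776. Total 3776.
Order B = ((A B) (C D)): (A B): 49×8 by 8×4 → 49×4, cost 49·8·4 = 1568; (C D): 4×12 by 12×8 → 4×8, cost 4·12·8 = 384; ((A B) (C D)): 49×4 by 4×8 → 49×8, cost 49·4·8 = 1568; cumulative 3520. Total 3520.
Difference: |3776 − 3520| = 256.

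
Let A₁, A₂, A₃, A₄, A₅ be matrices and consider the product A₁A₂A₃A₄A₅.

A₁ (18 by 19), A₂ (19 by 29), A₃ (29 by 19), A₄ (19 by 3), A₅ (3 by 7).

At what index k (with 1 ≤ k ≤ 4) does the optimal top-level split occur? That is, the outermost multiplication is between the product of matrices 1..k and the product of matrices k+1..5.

4

Adjacent pairs: A₁A₂ = 18·19·29 = 9918; A₂A₃ = 19·29·19 = 10469; A₃A₄ = 29·19·3 = 1653; A₄A₅ = 19·3·7 = 399.
Length 3: A₁..A₃: k=1: 0+10469+18·19·19=16967; k=2: 9918+0+18·29·19=19836 → min 16967 | A₂..A₄: k=2: 0+1653+19·29·3=3306; k=3: 10469+0+19·19·3=11552 → min 3306 | A₃..A₅: k=3: 0+399+29·19·7=4256; k=4: 1653+0+29·3·7=2262 → min 2262.
Length 4: A₁..A₄: k=1: 0+3306+18·19·3=4332; k=2: 9918+1653+18·29·3=13137; k=3: 16967+0+18·19·3=17993 → min 4332 | A₂..A₅: k=2: 0+2262+19·29·7=6119; k=3: 10469+399+19·19·7=13395; k=4: 3306+0+19·3·7=3705 → min 3705.
Top-level splits: k=1: (A₁..A₁)·(A₂..A₅) → 0+3705+18·19·7 = 6099; k=2: (A₁..A₂)·(A₃..A₅) → 9918+2262+18·29·7 = 15834; k=3: (A₁..A₃)·(A₄..A₅) → 16967+399+18·19·7 = 19760; k=4: (A₁..A₄)·(A₅..A₅) → 4332+0+18·3·7 = 4710.
Best split is after A₄, i.e. k = 4.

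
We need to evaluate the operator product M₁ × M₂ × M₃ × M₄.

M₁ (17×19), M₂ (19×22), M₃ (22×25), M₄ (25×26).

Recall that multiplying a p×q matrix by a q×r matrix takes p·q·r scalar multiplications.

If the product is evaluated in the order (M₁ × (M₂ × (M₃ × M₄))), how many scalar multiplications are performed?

33566

(M₃ × M₄): 22×25 by 25×26 → 22×26, cost 22·25·26 = 14300
(M₂ × (M₃ × M₄)): 19×22 by 22×26 → 19×26, cost 19·22·26 = 10868; cumulative 25168
(M₁ × (M₂ × (M₃ × M₄))): 17×19 by 19×26 → 17×26, cost 17·19·26 = 8398; cumulative 33566
Total: 33566 scalar multiplications.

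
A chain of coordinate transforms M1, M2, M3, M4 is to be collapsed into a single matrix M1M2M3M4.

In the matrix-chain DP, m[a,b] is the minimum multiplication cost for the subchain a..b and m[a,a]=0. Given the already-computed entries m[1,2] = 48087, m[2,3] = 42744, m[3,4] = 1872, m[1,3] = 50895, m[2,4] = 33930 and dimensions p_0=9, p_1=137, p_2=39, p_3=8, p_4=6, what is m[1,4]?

m[1,4] = min over k∈[1,3] of m[1,k]+m[k+1,4]+p_{0}·p_k·p_{4}.
k=1: 0 + 33930 + 9·137·6 = 41328; k=2: 48087 + 1872 + 9·39·6 = 52065; k=3: 50895 + 0 + 9·8·6 = 51327.
Minimum: 41328 at k=1.

41328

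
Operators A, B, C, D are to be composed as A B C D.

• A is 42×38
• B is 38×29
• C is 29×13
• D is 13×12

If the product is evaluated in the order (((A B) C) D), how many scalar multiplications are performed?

(A B): 42×38 by 38×29 → 42×29, cost 42·38·29 = 46284
((A B) C): 42×29 by 29×13 → 42×13, cost 42·29·13 = 15834; cumulative 62118
(((A B) C) D): 42×13 by 13×12 → 42×12, cost 42·13·12 = 6552; cumulative 68670
Total: 68670 scalar multiplications.

68670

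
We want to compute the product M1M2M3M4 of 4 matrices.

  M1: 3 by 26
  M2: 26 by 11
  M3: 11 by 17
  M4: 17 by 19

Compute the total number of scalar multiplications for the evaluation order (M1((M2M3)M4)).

14742

(M2M3): 26×11 by 11×17 → 26×17, cost 26·11·17 = 4862
((M2M3)M4): 26×17 by 17×19 → 26×19, cost 26·17·19 = 8398; cumulative 13260
(M1((M2M3)M4)): 3×26 by 26×19 → 3×19, cost 3·26·19 = 1482; cumulative 14742
Total: 14742 scalar multiplications.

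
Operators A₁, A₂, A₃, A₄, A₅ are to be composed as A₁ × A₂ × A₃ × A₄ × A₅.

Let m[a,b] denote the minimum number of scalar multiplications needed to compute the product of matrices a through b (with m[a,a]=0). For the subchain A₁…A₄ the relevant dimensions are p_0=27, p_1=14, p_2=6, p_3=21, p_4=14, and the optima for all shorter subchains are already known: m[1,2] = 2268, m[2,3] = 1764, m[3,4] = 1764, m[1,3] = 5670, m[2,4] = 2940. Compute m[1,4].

m[1,4] = min over k∈[1,3] of m[1,k]+m[k+1,4]+p_{0}·p_k·p_{4}.
k=1: 0 + 2940 + 27·14·14 = 8232; k=2: 2268 + 1764 + 27·6·14 = 6300; k=3: 5670 + 0 + 27·21·14 = 13608.
Minimum: 6300 at k=2.

6300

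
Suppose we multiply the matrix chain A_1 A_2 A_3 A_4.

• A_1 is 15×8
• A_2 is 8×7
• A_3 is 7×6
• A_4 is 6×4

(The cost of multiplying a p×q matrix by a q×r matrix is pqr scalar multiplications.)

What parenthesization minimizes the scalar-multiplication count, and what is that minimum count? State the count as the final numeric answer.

872

Adjacent pairs: A_1A_2 = 15·8·7 = 840; A_2A_3 = 8·7·6 = 336; A_3A_4 = 7·6·4 = 168.
Length 3: A_1..A_3: k=1: 0+336+15·8·6=1056; k=2: 840+0+15·7·6=1470 → min 1056 | A_2..A_4: k=2: 0+168+8·7·4=392; k=3: 336+0+8·6·4=528 → min 392.
Length 4: A_1..A_4: k=1: 0+392+15·8·4=872; k=2: 840+168+15·7·4=1428; k=3: 1056+0+15·6·4=1416 → min 872.
Optimal parenthesization: (A_1 (A_2 (A_3 A_4))) with cost 872.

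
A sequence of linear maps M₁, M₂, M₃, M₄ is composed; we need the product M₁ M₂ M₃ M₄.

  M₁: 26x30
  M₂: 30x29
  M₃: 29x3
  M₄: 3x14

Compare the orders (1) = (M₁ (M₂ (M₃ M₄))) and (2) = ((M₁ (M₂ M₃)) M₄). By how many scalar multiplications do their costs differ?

18276

Order (1) = (M₁ (M₂ (M₃ M₄))): (M₃ M₄): 29×3 by 3×14 → 29×14, cost 29·3·14 = 1218; (M₂ (M₃ M₄)): 30×29 by 29×14 → 30×14, cost 30·29·14 = 12180; cumulative 13398; (M₁ (M₂ (M₃ M₄))): 26×30 by 30×14 → 26×14, cost 26·30·14 = 10920; cumulative 24318. Total 24318.
Order (2) = ((M₁ (M₂ M₃)) M₄): (M₂ M₃): 30×29 by 29×3 → 30×3, cost 30·29·3 = 2610; (M₁ (M₂ M₃)): 26×30 by 30×3 → 26×3, cost 26·30·3 = 2340; cumulative 4950; ((M₁ (M₂ M₃)) M₄): 26×3 by 3×14 → 26×14, cost 26·3·14 = 1092; cumulative 6042. Total 6042.
Difference: |24318 − 6042| = 18276.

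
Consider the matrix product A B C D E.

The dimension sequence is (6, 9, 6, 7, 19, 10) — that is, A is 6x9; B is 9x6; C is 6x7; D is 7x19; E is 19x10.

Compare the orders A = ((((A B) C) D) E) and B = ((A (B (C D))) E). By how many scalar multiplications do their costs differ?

Order A = ((((A B) C) D) E): (A B): 6×9 by 9×6 → 6×6, cost 6·9·6 = 324; ((A B) C): 6×6 by 6×7 → 6×7, cost 6·6·7 = 252; cumulative 576; (((A B) C) D): 6×7 by 7×19 → 6×19, cost 6·7·19 = 798; cumulative 1374; ((((A B) C) D) E): 6×19 by 19×10 → 6×10, cost 6·19·10 = 1140; cumulative 2514. Total 2514.
Order B = ((A (B (C D))) E): (C D): 6×7 by 7×19 → 6×19, cost 6·7·19 = 798; (B (C D)): 9×6 by 6×19 → 9×19, cost 9·6·19 = 1026; cumulative 1824; (A (B (C D))): 6×9 by 9×19 → 6×19, cost 6·9·19 = 1026; cumulative 2850; ((A (B (C D))) E): 6×19 by 19×10 → 6×10, cost 6·19·10 = 1140; cumulative 3990. Total 3990.
Difference: |2514 − 3990| = 1476.

1476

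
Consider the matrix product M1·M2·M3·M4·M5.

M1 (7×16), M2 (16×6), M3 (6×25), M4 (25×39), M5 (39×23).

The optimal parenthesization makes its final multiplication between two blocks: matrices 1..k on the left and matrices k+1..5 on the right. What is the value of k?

Adjacent pairs: M1M2 = 7·16·6 = 672; M2M3 = 16·6·25 = 2400; M3M4 = 6·25·39 = 5850; M4M5 = 25·39·23 = 22425.
Length 3: M1..M3: k=1: 0+2400+7·16·25=5200; k=2: 672+0+7·6·25=1722 → min 1722 | M2..M4: k=2: 0+5850+16·6·39=9594; k=3: 2400+0+16·25·39=18000 → min 9594 | M3..M5: k=3: 0+22425+6·25·23=25875; k=4: 5850+0+6·39·23=11232 → min 11232.
Length 4: M1..M4: k=1: 0+9594+7·16·39=13962; k=2: 672+5850+7·6·39=8160; k=3: 1722+0+7·25·39=8547 → min 8160 | M2..M5: k=2: 0+11232+16·6·23=13440; k=3: 2400+22425+16·25·23=34025; k=4: 9594+0+16·39·23=23946 → min 13440.
Top-level splits: k=1: (M1..M1)·(M2..M5) → 0+13440+7·16·23 = 16016; k=2: (M1..M2)·(M3..M5) → 672+11232+7·6·23 = 12870; k=3: (M1..M3)·(M4..M5) → 1722+22425+7·25·23 = 28172; k=4: (M1..M4)·(M5..M5) → 8160+0+7·39·23 = 14439.
Best split is after M2, i.e. k = 2.

2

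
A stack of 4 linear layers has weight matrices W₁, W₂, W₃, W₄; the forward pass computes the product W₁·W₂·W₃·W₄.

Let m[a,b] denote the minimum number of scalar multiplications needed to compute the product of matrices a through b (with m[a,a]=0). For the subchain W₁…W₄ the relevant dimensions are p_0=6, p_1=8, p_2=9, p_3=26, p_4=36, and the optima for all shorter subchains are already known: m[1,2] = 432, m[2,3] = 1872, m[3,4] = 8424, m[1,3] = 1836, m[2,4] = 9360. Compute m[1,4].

7452

m[1,4] = min over k∈[1,3] of m[1,k]+m[k+1,4]+p_{0}·p_k·p_{4}.
k=1: 0 + 9360 + 6·8·36 = 11088; k=2: 432 + 8424 + 6·9·36 = 10800; k=3: 1836 + 0 + 6·26·36 = 7452.
Minimum: 7452 at k=3.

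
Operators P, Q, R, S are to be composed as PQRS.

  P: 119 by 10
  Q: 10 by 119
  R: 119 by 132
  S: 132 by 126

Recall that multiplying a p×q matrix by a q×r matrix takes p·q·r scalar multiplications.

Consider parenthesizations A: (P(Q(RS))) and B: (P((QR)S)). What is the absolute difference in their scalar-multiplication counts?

Order A = (P(Q(RS))): (RS): 119×132 by 132×126 → 119×126, cost 119·132·126 = 1979208; (Q(RS)): 10×119 by 119×126 → 10×126, cost 10·119·126 = 149940; cumulative 2129148; (P(Q(RS))): 119×10 by 10×126 → 119×126, cost 119·10·126 = 149940; cumulative 2279088. Total 2279088.
Order B = (P((QR)S)): (QR): 10×119 by 119×132 → 10×132, cost 10·119·132 = 157080; ((QR)S): 10×132 by 132×126 → 10×126, cost 10·132·126 = 166320; cumulative 323400; (P((QR)S)): 119×10 by 10×126 → 119×126, cost 119·10·126 = 149940; cumulative 473340. Total 473340.
Difference: |2279088 − 473340| = 1805748.

1805748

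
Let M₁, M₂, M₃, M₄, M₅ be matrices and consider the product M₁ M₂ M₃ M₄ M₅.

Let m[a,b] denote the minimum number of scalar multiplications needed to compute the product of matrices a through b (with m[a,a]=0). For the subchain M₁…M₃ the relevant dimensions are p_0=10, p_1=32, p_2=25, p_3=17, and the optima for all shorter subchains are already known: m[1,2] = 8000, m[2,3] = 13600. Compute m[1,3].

12250

m[1,3] = min over k∈[1,2] of m[1,k]+m[k+1,3]+p_{0}·p_k·p_{3}.
k=1: 0 + 13600 + 10·32·17 = 19040; k=2: 8000 + 0 + 10·25·17 = 12250.
Minimum: 12250 at k=2.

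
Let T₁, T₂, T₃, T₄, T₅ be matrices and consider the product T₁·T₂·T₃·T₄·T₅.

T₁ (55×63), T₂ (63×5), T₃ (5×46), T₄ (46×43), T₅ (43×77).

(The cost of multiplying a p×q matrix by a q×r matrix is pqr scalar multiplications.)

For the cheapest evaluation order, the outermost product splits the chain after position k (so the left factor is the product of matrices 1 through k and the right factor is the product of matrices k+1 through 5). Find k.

Adjacent pairs: T₁T₂ = 55·63·5 = 17325; T₂T₃ = 63·5·46 = 14490; T₃T₄ = 5·46·43 = 9890; T₄T₅ = 46·43·77 = 152306.
Length 3: T₁..T₃: k=1: 0+14490+55·63·46=173880; k=2: 17325+0+55·5·46=29975 → min 29975 | T₂..T₄: k=2: 0+9890+63·5·43=23435; k=3: 14490+0+63·46·43=139104 → min 23435 | T₃..T₅: k=3: 0+152306+5·46·77=170016; k=4: 9890+0+5·43·77=26445 → min 26445.
Length 4: T₁..T₄: k=1: 0+23435+55·63·43=172430; k=2: 17325+9890+55·5·43=39040; k=3: 29975+0+55·46·43=138765 → min 39040 | T₂..T₅: k=2: 0+26445+63·5·77=50700; k=3: 14490+152306+63·46·77=389942; k=4: 23435+0+63·43·77=232028 → min 50700.
Top-level splits: k=1: (T₁..T₁)·(T₂..T₅) → 0+50700+55·63·77 = 317505; k=2: (T₁..T₂)·(T₃..T₅) → 17325+26445+55·5·77 = 64945; k=3: (T₁..T₃)·(T₄..T₅) → 29975+152306+55·46·77 = 377091; k=4: (T₁..T₄)·(T₅..T₅) → 39040+0+55·43·77 = 221145.
Best split is after T₂, i.e. k = 2.

2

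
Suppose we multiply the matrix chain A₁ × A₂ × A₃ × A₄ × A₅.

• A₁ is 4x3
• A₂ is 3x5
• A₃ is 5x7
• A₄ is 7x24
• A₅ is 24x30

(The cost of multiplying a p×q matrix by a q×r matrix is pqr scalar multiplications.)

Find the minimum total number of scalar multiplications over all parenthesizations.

3129

Adjacent pairs: A₁A₂ = 4·3·5 = 60; A₂A₃ = 3·5·7 = 105; A₃A₄ = 5·7·24 = 840; A₄A₅ = 7·24·30 = 5040.
Length 3: A₁..A₃: k=1: 0+105+4·3·7=189; k=2: 60+0+4·5·7=200 → min 189 | A₂..A₄: k=2: 0+840+3·5·24=1200; k=3: 105+0+3·7·24=609 → min 609 | A₃..A₅: k=3: 0+5040+5·7·30=6090; k=4: 840+0+5·24·30=4440 → min 4440.
Length 4: A₁..A₄: k=1: 0+609+4·3·24=897; k=2: 60+840+4·5·24=1380; k=3: 189+0+4·7·24=861 → min 861 | A₂..A₅: k=2: 0+4440+3·5·30=4890; k=3: 105+5040+3·7·30=5775; k=4: 609+0+3·24·30=2769 → min 2769.
Length 5: A₁..A₅: k=1: 0+2769+4·3·30=3129; k=2: 60+4440+4·5·30=5100; k=3: 189+5040+4·7·30=6069; k=4: 861+0+4·24·30=3741 → min 3129.
Optimal order: (A₁ × (((A₂ × A₃) × A₄) × A₅)) with cost 3129.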